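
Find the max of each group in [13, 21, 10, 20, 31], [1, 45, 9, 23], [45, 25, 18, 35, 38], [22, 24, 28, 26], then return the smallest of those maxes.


Find max of each group:
  Group 1: [13, 21, 10, 20, 31] -> max = 31
  Group 2: [1, 45, 9, 23] -> max = 45
  Group 3: [45, 25, 18, 35, 38] -> max = 45
  Group 4: [22, 24, 28, 26] -> max = 28
Maxes: [31, 45, 45, 28]
Minimum of maxes = 28
Final answer: 28


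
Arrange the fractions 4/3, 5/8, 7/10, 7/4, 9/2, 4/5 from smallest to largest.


Convert to decimal for comparison:
  4/3 = 1.3333
  5/8 = 0.625
  7/10 = 0.7
  7/4 = 1.75
  9/2 = 4.5
  4/5 = 0.8
Decimals in increasing order: 0.625 < 0.7 < 0.8 < 1.3333 < 1.75 < 4.5
Writing each back as its fraction gives the sorted order.
Final answer: 5/8, 7/10, 4/5, 4/3, 7/4, 9/2


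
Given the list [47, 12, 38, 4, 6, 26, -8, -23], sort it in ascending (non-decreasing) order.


Original list: [47, 12, 38, 4, 6, 26, -8, -23]
Repeatedly take the smallest remaining element:
  Remaining [47, 12, 38, 4, 6, 26, -8, -23] -> smallest is -23
  Remaining [47, 12, 38, 4, 6, 26, -8] -> smallest is -8
  Remaining [47, 12, 38, 4, 6, 26] -> smallest is 4
  Remaining [47, 12, 38, 6, 26] -> smallest is 6
  Remaining [47, 12, 38, 26] -> smallest is 12
  Remaining [47, 38, 26] -> smallest is 26
  Remaining [47, 38] -> smallest is 38
  Remaining [47] -> smallest is 47
Collecting the picks in order gives the sorted list.
Final answer: [-23, -8, 4, 6, 12, 26, 38, 47]


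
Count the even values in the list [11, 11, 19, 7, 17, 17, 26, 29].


Check each element:
  11 is odd
  11 is odd
  19 is odd
  7 is odd
  17 is odd
  17 is odd
  26 is even
  29 is odd
Evens: [26]
Count of evens = 1
Final answer: 1


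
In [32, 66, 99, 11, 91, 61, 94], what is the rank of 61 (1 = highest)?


Sort descending: [99, 94, 91, 66, 61, 32, 11]
Find 61 in the sorted list.
61 is at position 5.
Final answer: 5


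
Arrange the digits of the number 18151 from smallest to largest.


The number 18151 has digits: 1, 8, 1, 5, 1
Sorted: 1, 1, 1, 5, 8
Joining the sorted digits gives the result.
Final answer: 11158


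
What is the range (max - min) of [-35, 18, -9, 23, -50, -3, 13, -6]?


Maximum value: 23
Minimum value: -50
Range = 23 - (-50) = 73
Final answer: 73


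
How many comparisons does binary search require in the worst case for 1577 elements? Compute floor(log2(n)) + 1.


Binary search halves the search space each step.
Maximum comparisons = floor(log2(1577)) + 1
log2(1577) = 10.623
floor(log2(1577)) = 10, so 10 + 1 = 11
Final answer: 11


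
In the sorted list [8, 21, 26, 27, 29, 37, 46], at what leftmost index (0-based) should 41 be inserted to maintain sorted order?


List is sorted: [8, 21, 26, 27, 29, 37, 46]
We need the leftmost position where 41 can be inserted, i.e. the first index whose element is >= 41 (or the end of the list if none is).
Binary search with low=0, high=7 (0-based indices):
  low=0, high=7, mid=3: a[3]=27 < 41, so low = 4
  low=4, high=7, mid=5: a[5]=37 < 41, so low = 6
  low=6, high=7, mid=6: a[6]=46 >= 41, so high = 6
Now low = high = 6, so the insertion index is 6.
Final answer: 6


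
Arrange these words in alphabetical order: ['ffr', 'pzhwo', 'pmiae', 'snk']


Compare strings character by character (the first differing letter decides):
  'ffr' < 'pmiae' since 'f' < 'p' at position 1
  'pmiae' < 'pzhwo' since 'm' < 'z' at position 2
  'pzhwo' < 'snk' since 'p' < 's' at position 1
Chaining these comparisons gives the alphabetical order.
Final answer: ['ffr', 'pmiae', 'pzhwo', 'snk']


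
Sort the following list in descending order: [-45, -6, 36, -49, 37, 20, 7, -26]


Original list: [-45, -6, 36, -49, 37, 20, 7, -26]
Repeatedly take the largest remaining element:
  Remaining [-45, -6, 36, -49, 37, 20, 7, -26] -> largest is 37
  Remaining [-45, -6, 36, -49, 20, 7, -26] -> largest is 36
  Remaining [-45, -6, -49, 20, 7, -26] -> largest is 20
  Remaining [-45, -6, -49, 7, -26] -> largest is 7
  Remaining [-45, -6, -49, -26] -> largest is -6
  Remaining [-45, -49, -26] -> largest is -26
  Remaining [-45, -49] -> largest is -45
  Remaining [-49] -> largest is -49
Collecting the picks in order gives the descending list.
Final answer: [37, 36, 20, 7, -6, -26, -45, -49]


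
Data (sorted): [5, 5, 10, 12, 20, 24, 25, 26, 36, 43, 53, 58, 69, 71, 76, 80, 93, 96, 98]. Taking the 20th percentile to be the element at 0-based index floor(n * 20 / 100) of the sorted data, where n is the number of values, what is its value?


The dataset has n = 19 elements.
Index = floor(19 * 20 / 100) = floor(380 / 100) = floor(3.8) = 3
Counting from index 0 in the sorted data, the element at index 3 is 12.
Final answer: 12


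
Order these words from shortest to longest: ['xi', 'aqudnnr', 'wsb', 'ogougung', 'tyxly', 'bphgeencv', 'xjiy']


Compute lengths:
  'xi' has length 2
  'aqudnnr' has length 7
  'wsb' has length 3
  'ogougung' has length 8
  'tyxly' has length 5
  'bphgeencv' has length 9
  'xjiy' has length 4
Lengths in increasing order: 2 < 3 < 4 < 5 < 7 < 8 < 9
Listing the words in that order gives the answer.
Final answer: ['xi', 'wsb', 'xjiy', 'tyxly', 'aqudnnr', 'ogougung', 'bphgeencv']


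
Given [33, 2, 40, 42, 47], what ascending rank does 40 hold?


Sort ascending: [2, 33, 40, 42, 47]
Find 40 in the sorted list.
40 is at position 3 (1-indexed).
Final answer: 3


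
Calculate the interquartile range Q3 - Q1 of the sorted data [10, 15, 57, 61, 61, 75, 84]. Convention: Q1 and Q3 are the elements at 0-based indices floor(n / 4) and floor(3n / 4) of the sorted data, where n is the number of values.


The data has n = 7 elements.
Q1 index = floor(7 / 4) = floor(1.75) = 1; Q3 index = floor(3 * 7 / 4) = floor(5.25) = 5
Q1 = element at index 1 = 15
Q3 = element at index 5 = 75
IQR = 75 - 15 = 60
Final answer: 60


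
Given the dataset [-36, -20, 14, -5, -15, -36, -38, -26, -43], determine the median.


First, sort the list: [-43, -38, -36, -36, -26, -20, -15, -5, 14]
The list has 9 elements (odd count).
The middle index is 4 (0-based), and the element there is -26.
Final answer: -26


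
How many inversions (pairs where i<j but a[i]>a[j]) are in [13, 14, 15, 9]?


For each element, count the later elements that are smaller than it:
  13 (index 0): smaller elements after it = [9] -> 1
  14 (index 1): smaller elements after it = [9] -> 1
  15 (index 2): smaller elements after it = [9] -> 1
Total inversions = 1 + 1 + 1 = 3
Final answer: 3


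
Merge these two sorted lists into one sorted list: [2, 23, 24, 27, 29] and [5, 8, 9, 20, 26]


List A: [2, 23, 24, 27, 29]
List B: [5, 8, 9, 20, 26]
Repeatedly compare the front elements and take the smaller:
  2 vs 5 -> take 2
  23 vs 5 -> take 5
  23 vs 8 -> take 8
  23 vs 9 -> take 9
  23 vs 20 -> take 20
  23 vs 26 -> take 23
  24 vs 26 -> take 24
  27 vs 26 -> take 26
  B is exhausted; append the rest of A: [27, 29]
Final answer: [2, 5, 8, 9, 20, 23, 24, 26, 27, 29]


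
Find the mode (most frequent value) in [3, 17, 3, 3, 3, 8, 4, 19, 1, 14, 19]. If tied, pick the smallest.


Count the frequency of each value:
  1 appears 1 time(s)
  3 appears 4 time(s)
  4 appears 1 time(s)
  8 appears 1 time(s)
  14 appears 1 time(s)
  17 appears 1 time(s)
  19 appears 2 time(s)
Maximum frequency is 4.
Only 3 reaches that frequency, so it is the mode.
Final answer: 3


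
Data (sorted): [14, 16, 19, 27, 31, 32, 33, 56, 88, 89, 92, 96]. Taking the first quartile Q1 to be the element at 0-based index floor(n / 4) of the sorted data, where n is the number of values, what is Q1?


The list has n = 12 elements.
Q1 index = floor(12 / 4) = floor(3) = 3
Counting from index 0 in the sorted data, the element at index 3 is 27.
Final answer: 27


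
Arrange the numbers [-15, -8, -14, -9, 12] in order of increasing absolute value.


Compute absolute values:
  |-15| = 15
  |-8| = 8
  |-14| = 14
  |-9| = 9
  |12| = 12
Absolute values in increasing order: 8 < 9 < 12 < 14 < 15
Listing the original numbers in that order gives the answer.
Final answer: [-8, -9, 12, -14, -15]


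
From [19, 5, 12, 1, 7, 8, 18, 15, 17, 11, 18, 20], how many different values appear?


List all unique values:
Distinct values: [1, 5, 7, 8, 11, 12, 15, 17, 18, 19, 20]
Count = 11
Final answer: 11


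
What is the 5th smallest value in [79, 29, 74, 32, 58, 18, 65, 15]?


Sort ascending: [15, 18, 29, 32, 58, 65, 74, 79]
The 5th element (1-indexed) is at index 4.
Value = 58
Final answer: 58


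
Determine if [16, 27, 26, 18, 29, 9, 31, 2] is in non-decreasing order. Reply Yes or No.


Check consecutive pairs:
  16 <= 27? True
  27 <= 26? False
  26 <= 18? False
  18 <= 29? True
  29 <= 9? False
  9 <= 31? True
  31 <= 2? False
4 consecutive pair(s) are out of order, so the list is not sorted.
Final answer: No


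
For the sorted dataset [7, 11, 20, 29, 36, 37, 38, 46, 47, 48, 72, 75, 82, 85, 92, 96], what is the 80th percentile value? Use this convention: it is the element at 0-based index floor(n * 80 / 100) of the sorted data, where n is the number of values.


The dataset has n = 16 elements.
Index = floor(16 * 80 / 100) = floor(1280 / 100) = floor(12.8) = 12
Counting from index 0 in the sorted data, the element at index 12 is 82.
Final answer: 82


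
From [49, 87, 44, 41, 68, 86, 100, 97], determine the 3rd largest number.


Sort descending: [100, 97, 87, 86, 68, 49, 44, 41]
The 3rd element (1-indexed) is at index 2.
Value = 87
Final answer: 87


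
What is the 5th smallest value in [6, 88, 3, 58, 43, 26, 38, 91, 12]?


Sort ascending: [3, 6, 12, 26, 38, 43, 58, 88, 91]
The 5th element (1-indexed) is at index 4.
Value = 38
Final answer: 38


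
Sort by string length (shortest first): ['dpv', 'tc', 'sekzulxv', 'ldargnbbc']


Compute lengths:
  'dpv' has length 3
  'tc' has length 2
  'sekzulxv' has length 8
  'ldargnbbc' has length 9
Lengths in increasing order: 2 < 3 < 8 < 9
Listing the words in that order gives the answer.
Final answer: ['tc', 'dpv', 'sekzulxv', 'ldargnbbc']


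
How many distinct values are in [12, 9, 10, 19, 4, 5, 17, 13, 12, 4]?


List all unique values:
Distinct values: [4, 5, 9, 10, 12, 13, 17, 19]
Count = 8
Final answer: 8


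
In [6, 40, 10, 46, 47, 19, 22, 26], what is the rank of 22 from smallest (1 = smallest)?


Sort ascending: [6, 10, 19, 22, 26, 40, 46, 47]
Find 22 in the sorted list.
22 is at position 4 (1-indexed).
Final answer: 4


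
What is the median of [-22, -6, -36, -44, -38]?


First, sort the list: [-44, -38, -36, -22, -6]
The list has 5 elements (odd count).
The middle index is 2 (0-based), and the element there is -36.
Final answer: -36


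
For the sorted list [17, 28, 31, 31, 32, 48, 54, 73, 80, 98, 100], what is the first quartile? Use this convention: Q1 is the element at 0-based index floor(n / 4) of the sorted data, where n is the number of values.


The list has n = 11 elements.
Q1 index = floor(11 / 4) = floor(2.75) = 2
Counting from index 0 in the sorted data, the element at index 2 is 31.
Final answer: 31


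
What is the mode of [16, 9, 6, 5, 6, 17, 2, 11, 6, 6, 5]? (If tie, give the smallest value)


Count the frequency of each value:
  2 appears 1 time(s)
  5 appears 2 time(s)
  6 appears 4 time(s)
  9 appears 1 time(s)
  11 appears 1 time(s)
  16 appears 1 time(s)
  17 appears 1 time(s)
Maximum frequency is 4.
Only 6 reaches that frequency, so it is the mode.
Final answer: 6


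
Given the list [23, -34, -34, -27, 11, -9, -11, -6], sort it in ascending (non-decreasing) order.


Original list: [23, -34, -34, -27, 11, -9, -11, -6]
Repeatedly take the smallest remaining element:
  Remaining [23, -34, -34, -27, 11, -9, -11, -6] -> smallest is -34
  Remaining [23, -34, -27, 11, -9, -11, -6] -> smallest is -34
  Remaining [23, -27, 11, -9, -11, -6] -> smallest is -27
  Remaining [23, 11, -9, -11, -6] -> smallest is -11
  Remaining [23, 11, -9, -6] -> smallest is -9
  Remaining [23, 11, -6] -> smallest is -6
  Remaining [23, 11] -> smallest is 11
  Remaining [23] -> smallest is 23
Collecting the picks in order gives the sorted list.
Final answer: [-34, -34, -27, -11, -9, -6, 11, 23]


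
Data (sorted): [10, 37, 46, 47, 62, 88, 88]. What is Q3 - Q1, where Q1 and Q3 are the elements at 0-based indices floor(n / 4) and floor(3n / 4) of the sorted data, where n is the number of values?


The data has n = 7 elements.
Q1 index = floor(7 / 4) = floor(1.75) = 1; Q3 index = floor(3 * 7 / 4) = floor(5.25) = 5
Q1 = element at index 1 = 37
Q3 = element at index 5 = 88
IQR = 88 - 37 = 51
Final answer: 51


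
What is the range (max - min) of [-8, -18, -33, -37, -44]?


Maximum value: -8
Minimum value: -44
Range = -8 - (-44) = 36
Final answer: 36


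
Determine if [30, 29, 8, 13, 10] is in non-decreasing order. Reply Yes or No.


Check consecutive pairs:
  30 <= 29? False
  29 <= 8? False
  8 <= 13? True
  13 <= 10? False
3 consecutive pair(s) are out of order, so the list is not sorted.
Final answer: No


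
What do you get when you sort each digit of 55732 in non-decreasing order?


The number 55732 has digits: 5, 5, 7, 3, 2
Sorted: 2, 3, 5, 5, 7
Joining the sorted digits gives the result.
Final answer: 23557


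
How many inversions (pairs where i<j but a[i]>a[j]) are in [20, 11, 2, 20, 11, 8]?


For each element, count the later elements that are smaller than it:
  20 (index 0): smaller elements after it = [11, 2, 11, 8] -> 4
  11 (index 1): smaller elements after it = [2, 8] -> 2
  2 (index 2): smaller elements after it = [] -> 0
  20 (index 3): smaller elements after it = [11, 8] -> 2
  11 (index 4): smaller elements after it = [8] -> 1
Total inversions = 4 + 2 + 0 + 2 + 1 = 9
Final answer: 9


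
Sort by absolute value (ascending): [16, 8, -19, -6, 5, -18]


Compute absolute values:
  |16| = 16
  |8| = 8
  |-19| = 19
  |-6| = 6
  |5| = 5
  |-18| = 18
Absolute values in increasing order: 5 < 6 < 8 < 16 < 18 < 19
Listing the original numbers in that order gives the answer.
Final answer: [5, -6, 8, 16, -18, -19]


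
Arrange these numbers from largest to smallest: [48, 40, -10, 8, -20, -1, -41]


Original list: [48, 40, -10, 8, -20, -1, -41]
Repeatedly take the largest remaining element:
  Remaining [48, 40, -10, 8, -20, -1, -41] -> largest is 48
  Remaining [40, -10, 8, -20, -1, -41] -> largest is 40
  Remaining [-10, 8, -20, -1, -41] -> largest is 8
  Remaining [-10, -20, -1, -41] -> largest is -1
  Remaining [-10, -20, -41] -> largest is -10
  Remaining [-20, -41] -> largest is -20
  Remaining [-41] -> largest is -41
Collecting the picks in order gives the descending list.
Final answer: [48, 40, 8, -1, -10, -20, -41]


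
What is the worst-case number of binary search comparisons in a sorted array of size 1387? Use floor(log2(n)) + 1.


Binary search halves the search space each step.
Maximum comparisons = floor(log2(1387)) + 1
log2(1387) = 10.4378
floor(log2(1387)) = 10, so 10 + 1 = 11
Final answer: 11


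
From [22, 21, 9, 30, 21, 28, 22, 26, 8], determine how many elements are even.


Check each element:
  22 is even
  21 is odd
  9 is odd
  30 is even
  21 is odd
  28 is even
  22 is even
  26 is even
  8 is even
Evens: [22, 30, 28, 22, 26, 8]
Count of evens = 6
Final answer: 6


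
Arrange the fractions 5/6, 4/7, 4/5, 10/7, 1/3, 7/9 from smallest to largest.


Convert to decimal for comparison:
  5/6 = 0.8333
  4/7 = 0.5714
  4/5 = 0.8
  10/7 = 1.4286
  1/3 = 0.3333
  7/9 = 0.7778
Decimals in increasing order: 0.3333 < 0.5714 < 0.7778 < 0.8 < 0.8333 < 1.4286
Writing each back as its fraction gives the sorted order.
Final answer: 1/3, 4/7, 7/9, 4/5, 5/6, 10/7


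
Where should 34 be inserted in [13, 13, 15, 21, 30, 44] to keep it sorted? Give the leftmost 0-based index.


List is sorted: [13, 13, 15, 21, 30, 44]
We need the leftmost position where 34 can be inserted, i.e. the first index whose element is >= 34 (or the end of the list if none is).
Binary search with low=0, high=6 (0-based indices):
  low=0, high=6, mid=3: a[3]=21 < 34, so low = 4
  low=4, high=6, mid=5: a[5]=44 >= 34, so high = 5
  low=4, high=5, mid=4: a[4]=30 < 34, so low = 5
Now low = high = 5, so the insertion index is 5.
Final answer: 5


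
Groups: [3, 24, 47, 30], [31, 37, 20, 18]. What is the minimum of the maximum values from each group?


Find max of each group:
  Group 1: [3, 24, 47, 30] -> max = 47
  Group 2: [31, 37, 20, 18] -> max = 37
Maxes: [47, 37]
Minimum of maxes = 37
Final answer: 37


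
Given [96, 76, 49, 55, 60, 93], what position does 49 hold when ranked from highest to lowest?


Sort descending: [96, 93, 76, 60, 55, 49]
Find 49 in the sorted list.
49 is at position 6.
Final answer: 6


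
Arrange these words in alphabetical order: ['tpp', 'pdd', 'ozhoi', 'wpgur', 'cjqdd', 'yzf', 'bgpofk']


Compare strings character by character (the first differing letter decides):
  'bgpofk' < 'cjqdd' since 'b' < 'c' at position 1
  'cjqdd' < 'ozhoi' since 'c' < 'o' at position 1
  'ozhoi' < 'pdd' since 'o' < 'p' at position 1
  'pdd' < 'tpp' since 'p' < 't' at position 1
  'tpp' < 'wpgur' since 't' < 'w' at position 1
  'wpgur' < 'yzf' since 'w' < 'y' at position 1
Chaining these comparisons gives the alphabetical order.
Final answer: ['bgpofk', 'cjqdd', 'ozhoi', 'pdd', 'tpp', 'wpgur', 'yzf']


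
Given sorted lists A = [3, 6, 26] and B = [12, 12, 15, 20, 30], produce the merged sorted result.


List A: [3, 6, 26]
List B: [12, 12, 15, 20, 30]
Repeatedly compare the front elements and take the smaller:
  3 vs 12 -> take 3
  6 vs 12 -> take 6
  26 vs 12 -> take 12
  26 vs 12 -> take 12
  26 vs 15 -> take 15
  26 vs 20 -> take 20
  26 vs 30 -> take 26
  A is exhausted; append the rest of B: [30]
Final answer: [3, 6, 12, 12, 15, 20, 26, 30]


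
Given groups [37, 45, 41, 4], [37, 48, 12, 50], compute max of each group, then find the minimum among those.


Find max of each group:
  Group 1: [37, 45, 41, 4] -> max = 45
  Group 2: [37, 48, 12, 50] -> max = 50
Maxes: [45, 50]
Minimum of maxes = 45
Final answer: 45


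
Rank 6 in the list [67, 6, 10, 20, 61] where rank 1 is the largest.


Sort descending: [67, 61, 20, 10, 6]
Find 6 in the sorted list.
6 is at position 5.
Final answer: 5


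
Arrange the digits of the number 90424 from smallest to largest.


The number 90424 has digits: 9, 0, 4, 2, 4
Sorted: 0, 2, 4, 4, 9
Joining the sorted digits gives the result.
Final answer: 02449


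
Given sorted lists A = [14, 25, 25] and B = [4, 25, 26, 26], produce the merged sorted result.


List A: [14, 25, 25]
List B: [4, 25, 26, 26]
Repeatedly compare the front elements and take the smaller:
  14 vs 4 -> take 4
  14 vs 25 -> take 14
  25 vs 25 -> take 25
  25 vs 25 -> take 25
  A is exhausted; append the rest of B: [25, 26, 26]
Final answer: [4, 14, 25, 25, 25, 26, 26]


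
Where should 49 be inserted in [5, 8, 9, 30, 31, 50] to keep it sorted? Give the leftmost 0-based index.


List is sorted: [5, 8, 9, 30, 31, 50]
We need the leftmost position where 49 can be inserted, i.e. the first index whose element is >= 49 (or the end of the list if none is).
Binary search with low=0, high=6 (0-based indices):
  low=0, high=6, mid=3: a[3]=30 < 49, so low = 4
  low=4, high=6, mid=5: a[5]=50 >= 49, so high = 5
  low=4, high=5, mid=4: a[4]=31 < 49, so low = 5
Now low = high = 5, so the insertion index is 5.
Final answer: 5


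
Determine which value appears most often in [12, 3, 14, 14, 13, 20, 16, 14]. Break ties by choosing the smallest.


Count the frequency of each value:
  3 appears 1 time(s)
  12 appears 1 time(s)
  13 appears 1 time(s)
  14 appears 3 time(s)
  16 appears 1 time(s)
  20 appears 1 time(s)
Maximum frequency is 3.
Only 14 reaches that frequency, so it is the mode.
Final answer: 14


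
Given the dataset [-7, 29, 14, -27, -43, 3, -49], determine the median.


First, sort the list: [-49, -43, -27, -7, 3, 14, 29]
The list has 7 elements (odd count).
The middle index is 3 (0-based), and the element there is -7.
Final answer: -7


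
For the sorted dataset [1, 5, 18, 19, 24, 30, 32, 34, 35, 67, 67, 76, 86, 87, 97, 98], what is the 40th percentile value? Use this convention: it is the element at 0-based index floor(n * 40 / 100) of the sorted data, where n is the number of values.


The dataset has n = 16 elements.
Index = floor(16 * 40 / 100) = floor(640 / 100) = floor(6.4) = 6
Counting from index 0 in the sorted data, the element at index 6 is 32.
Final answer: 32


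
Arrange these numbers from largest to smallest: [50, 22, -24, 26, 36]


Original list: [50, 22, -24, 26, 36]
Repeatedly take the largest remaining element:
  Remaining [50, 22, -24, 26, 36] -> largest is 50
  Remaining [22, -24, 26, 36] -> largest is 36
  Remaining [22, -24, 26] -> largest is 26
  Remaining [22, -24] -> largest is 22
  Remaining [-24] -> largest is -24
Collecting the picks in order gives the descending list.
Final answer: [50, 36, 26, 22, -24]


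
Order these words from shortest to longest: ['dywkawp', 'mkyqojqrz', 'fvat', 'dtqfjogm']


Compute lengths:
  'dywkawp' has length 7
  'mkyqojqrz' has length 9
  'fvat' has length 4
  'dtqfjogm' has length 8
Lengths in increasing order: 4 < 7 < 8 < 9
Listing the words in that order gives the answer.
Final answer: ['fvat', 'dywkawp', 'dtqfjogm', 'mkyqojqrz']


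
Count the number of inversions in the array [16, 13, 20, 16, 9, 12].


For each element, count the later elements that are smaller than it:
  16 (index 0): smaller elements after it = [13, 9, 12] -> 3
  13 (index 1): smaller elements after it = [9, 12] -> 2
  20 (index 2): smaller elements after it = [16, 9, 12] -> 3
  16 (index 3): smaller elements after it = [9, 12] -> 2
  9 (index 4): smaller elements after it = [] -> 0
Total inversions = 3 + 2 + 3 + 2 + 0 = 10
Final answer: 10


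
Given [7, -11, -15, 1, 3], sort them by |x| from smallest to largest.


Compute absolute values:
  |7| = 7
  |-11| = 11
  |-15| = 15
  |1| = 1
  |3| = 3
Absolute values in increasing order: 1 < 3 < 7 < 11 < 15
Listing the original numbers in that order gives the answer.
Final answer: [1, 3, 7, -11, -15]


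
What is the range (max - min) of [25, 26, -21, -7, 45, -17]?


Maximum value: 45
Minimum value: -21
Range = 45 - (-21) = 66
Final answer: 66


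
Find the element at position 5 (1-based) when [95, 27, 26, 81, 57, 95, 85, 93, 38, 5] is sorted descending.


Sort descending: [95, 95, 93, 85, 81, 57, 38, 27, 26, 5]
The 5th element (1-indexed) is at index 4.
Value = 81
Final answer: 81


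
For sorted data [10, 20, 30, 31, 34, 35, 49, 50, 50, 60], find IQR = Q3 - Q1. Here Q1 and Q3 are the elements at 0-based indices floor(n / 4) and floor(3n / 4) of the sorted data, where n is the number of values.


The data has n = 10 elements.
Q1 index = floor(10 / 4) = floor(2.5) = 2; Q3 index = floor(3 * 10 / 4) = floor(7.5) = 7
Q1 = element at index 2 = 30
Q3 = element at index 7 = 50
IQR = 50 - 30 = 20
Final answer: 20


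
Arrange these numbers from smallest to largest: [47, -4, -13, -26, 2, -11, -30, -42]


Original list: [47, -4, -13, -26, 2, -11, -30, -42]
Repeatedly take the smallest remaining element:
  Remaining [47, -4, -13, -26, 2, -11, -30, -42] -> smallest is -42
  Remaining [47, -4, -13, -26, 2, -11, -30] -> smallest is -30
  Remaining [47, -4, -13, -26, 2, -11] -> smallest is -26
  Remaining [47, -4, -13, 2, -11] -> smallest is -13
  Remaining [47, -4, 2, -11] -> smallest is -11
  Remaining [47, -4, 2] -> smallest is -4
  Remaining [47, 2] -> smallest is 2
  Remaining [47] -> smallest is 47
Collecting the picks in order gives the sorted list.
Final answer: [-42, -30, -26, -13, -11, -4, 2, 47]


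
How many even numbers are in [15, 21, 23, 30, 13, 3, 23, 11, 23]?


Check each element:
  15 is odd
  21 is odd
  23 is odd
  30 is even
  13 is odd
  3 is odd
  23 is odd
  11 is odd
  23 is odd
Evens: [30]
Count of evens = 1
Final answer: 1


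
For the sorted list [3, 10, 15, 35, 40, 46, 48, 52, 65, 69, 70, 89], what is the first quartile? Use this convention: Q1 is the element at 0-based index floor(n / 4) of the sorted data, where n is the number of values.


The list has n = 12 elements.
Q1 index = floor(12 / 4) = floor(3) = 3
Counting from index 0 in the sorted data, the element at index 3 is 35.
Final answer: 35


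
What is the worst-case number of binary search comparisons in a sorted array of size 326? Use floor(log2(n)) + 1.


Binary search halves the search space each step.
Maximum comparisons = floor(log2(326)) + 1
log2(326) = 8.3487
floor(log2(326)) = 8, so 8 + 1 = 9
Final answer: 9


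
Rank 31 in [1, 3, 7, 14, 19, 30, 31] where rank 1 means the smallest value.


Sort ascending: [1, 3, 7, 14, 19, 30, 31]
Find 31 in the sorted list.
31 is at position 7 (1-indexed).
Final answer: 7


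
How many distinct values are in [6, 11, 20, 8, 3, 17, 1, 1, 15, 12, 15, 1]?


List all unique values:
Distinct values: [1, 3, 6, 8, 11, 12, 15, 17, 20]
Count = 9
Final answer: 9


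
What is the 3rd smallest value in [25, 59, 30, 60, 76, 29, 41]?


Sort ascending: [25, 29, 30, 41, 59, 60, 76]
The 3rd element (1-indexed) is at index 2.
Value = 30
Final answer: 30


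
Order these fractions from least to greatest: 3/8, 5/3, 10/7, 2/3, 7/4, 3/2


Convert to decimal for comparison:
  3/8 = 0.375
  5/3 = 1.6667
  10/7 = 1.4286
  2/3 = 0.6667
  7/4 = 1.75
  3/2 = 1.5
Decimals in increasing order: 0.375 < 0.6667 < 1.4286 < 1.5 < 1.6667 < 1.75
Writing each back as its fraction gives the sorted order.
Final answer: 3/8, 2/3, 10/7, 3/2, 5/3, 7/4


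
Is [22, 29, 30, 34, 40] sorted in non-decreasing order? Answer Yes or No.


Check consecutive pairs:
  22 <= 29? True
  29 <= 30? True
  30 <= 34? True
  34 <= 40? True
Every consecutive pair is in order, so the list is non-decreasing.
Final answer: Yes


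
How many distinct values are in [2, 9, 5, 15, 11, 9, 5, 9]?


List all unique values:
Distinct values: [2, 5, 9, 11, 15]
Count = 5
Final answer: 5


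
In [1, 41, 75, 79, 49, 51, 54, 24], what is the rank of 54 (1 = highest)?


Sort descending: [79, 75, 54, 51, 49, 41, 24, 1]
Find 54 in the sorted list.
54 is at position 3.
Final answer: 3


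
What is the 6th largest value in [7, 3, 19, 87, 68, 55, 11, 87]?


Sort descending: [87, 87, 68, 55, 19, 11, 7, 3]
The 6th element (1-indexed) is at index 5.
Value = 11
Final answer: 11


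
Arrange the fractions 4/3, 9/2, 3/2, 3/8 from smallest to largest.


Convert to decimal for comparison:
  4/3 = 1.3333
  9/2 = 4.5
  3/2 = 1.5
  3/8 = 0.375
Decimals in increasing order: 0.375 < 1.3333 < 1.5 < 4.5
Writing each back as its fraction gives the sorted order.
Final answer: 3/8, 4/3, 3/2, 9/2


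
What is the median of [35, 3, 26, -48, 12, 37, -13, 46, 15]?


First, sort the list: [-48, -13, 3, 12, 15, 26, 35, 37, 46]
The list has 9 elements (odd count).
The middle index is 4 (0-based), and the element there is 15.
Final answer: 15


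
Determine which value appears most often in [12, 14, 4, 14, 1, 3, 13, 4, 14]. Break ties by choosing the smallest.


Count the frequency of each value:
  1 appears 1 time(s)
  3 appears 1 time(s)
  4 appears 2 time(s)
  12 appears 1 time(s)
  13 appears 1 time(s)
  14 appears 3 time(s)
Maximum frequency is 3.
Only 14 reaches that frequency, so it is the mode.
Final answer: 14


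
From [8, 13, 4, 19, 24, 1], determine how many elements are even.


Check each element:
  8 is even
  13 is odd
  4 is even
  19 is odd
  24 is even
  1 is odd
Evens: [8, 4, 24]
Count of evens = 3
Final answer: 3


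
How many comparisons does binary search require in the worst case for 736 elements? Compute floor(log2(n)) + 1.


Binary search halves the search space each step.
Maximum comparisons = floor(log2(736)) + 1
log2(736) = 9.5236
floor(log2(736)) = 9, so 9 + 1 = 10
Final answer: 10


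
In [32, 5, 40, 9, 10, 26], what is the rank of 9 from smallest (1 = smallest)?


Sort ascending: [5, 9, 10, 26, 32, 40]
Find 9 in the sorted list.
9 is at position 2 (1-indexed).
Final answer: 2


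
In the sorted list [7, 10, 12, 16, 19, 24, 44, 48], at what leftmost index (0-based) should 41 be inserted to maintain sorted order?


List is sorted: [7, 10, 12, 16, 19, 24, 44, 48]
We need the leftmost position where 41 can be inserted, i.e. the first index whose element is >= 41 (or the end of the list if none is).
Binary search with low=0, high=8 (0-based indices):
  low=0, high=8, mid=4: a[4]=19 < 41, so low = 5
  low=5, high=8, mid=6: a[6]=44 >= 41, so high = 6
  low=5, high=6, mid=5: a[5]=24 < 41, so low = 6
Now low = high = 6, so the insertion index is 6.
Final answer: 6


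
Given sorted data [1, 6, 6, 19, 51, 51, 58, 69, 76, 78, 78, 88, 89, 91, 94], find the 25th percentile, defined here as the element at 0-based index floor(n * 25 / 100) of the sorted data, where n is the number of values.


The dataset has n = 15 elements.
Index = floor(15 * 25 / 100) = floor(375 / 100) = floor(3.75) = 3
Counting from index 0 in the sorted data, the element at index 3 is 19.
Final answer: 19


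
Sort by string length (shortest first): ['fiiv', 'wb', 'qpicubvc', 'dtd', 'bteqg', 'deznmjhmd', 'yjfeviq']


Compute lengths:
  'fiiv' has length 4
  'wb' has length 2
  'qpicubvc' has length 8
  'dtd' has length 3
  'bteqg' has length 5
  'deznmjhmd' has length 9
  'yjfeviq' has length 7
Lengths in increasing order: 2 < 3 < 4 < 5 < 7 < 8 < 9
Listing the words in that order gives the answer.
Final answer: ['wb', 'dtd', 'fiiv', 'bteqg', 'yjfeviq', 'qpicubvc', 'deznmjhmd']


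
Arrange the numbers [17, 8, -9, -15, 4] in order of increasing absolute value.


Compute absolute values:
  |17| = 17
  |8| = 8
  |-9| = 9
  |-15| = 15
  |4| = 4
Absolute values in increasing order: 4 < 8 < 9 < 15 < 17
Listing the original numbers in that order gives the answer.
Final answer: [4, 8, -9, -15, 17]


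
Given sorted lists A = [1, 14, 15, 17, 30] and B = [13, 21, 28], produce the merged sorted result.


List A: [1, 14, 15, 17, 30]
List B: [13, 21, 28]
Repeatedly compare the front elements and take the smaller:
  1 vs 13 -> take 1
  14 vs 13 -> take 13
  14 vs 21 -> take 14
  15 vs 21 -> take 15
  17 vs 21 -> take 17
  30 vs 21 -> take 21
  30 vs 28 -> take 28
  B is exhausted; append the rest of A: [30]
Final answer: [1, 13, 14, 15, 17, 21, 28, 30]


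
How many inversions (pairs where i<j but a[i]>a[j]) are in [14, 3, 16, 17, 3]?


For each element, count the later elements that are smaller than it:
  14 (index 0): smaller elements after it = [3, 3] -> 2
  3 (index 1): smaller elements after it = [] -> 0
  16 (index 2): smaller elements after it = [3] -> 1
  17 (index 3): smaller elements after it = [3] -> 1
Total inversions = 2 + 0 + 1 + 1 = 4
Final answer: 4


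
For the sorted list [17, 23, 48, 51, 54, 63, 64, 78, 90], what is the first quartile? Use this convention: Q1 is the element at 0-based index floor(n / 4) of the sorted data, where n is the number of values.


The list has n = 9 elements.
Q1 index = floor(9 / 4) = floor(2.25) = 2
Counting from index 0 in the sorted data, the element at index 2 is 48.
Final answer: 48


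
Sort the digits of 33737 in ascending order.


The number 33737 has digits: 3, 3, 7, 3, 7
Sorted: 3, 3, 3, 7, 7
Joining the sorted digits gives the result.
Final answer: 33377


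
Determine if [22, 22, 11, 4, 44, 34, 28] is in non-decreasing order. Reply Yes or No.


Check consecutive pairs:
  22 <= 22? True
  22 <= 11? False
  11 <= 4? False
  4 <= 44? True
  44 <= 34? False
  34 <= 28? False
4 consecutive pair(s) are out of order, so the list is not sorted.
Final answer: No


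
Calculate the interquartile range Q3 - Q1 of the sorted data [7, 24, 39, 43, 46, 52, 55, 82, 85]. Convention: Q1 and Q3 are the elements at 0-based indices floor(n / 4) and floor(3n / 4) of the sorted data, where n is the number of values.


The data has n = 9 elements.
Q1 index = floor(9 / 4) = floor(2.25) = 2; Q3 index = floor(3 * 9 / 4) = floor(6.75) = 6
Q1 = element at index 2 = 39
Q3 = element at index 6 = 55
IQR = 55 - 39 = 16
Final answer: 16


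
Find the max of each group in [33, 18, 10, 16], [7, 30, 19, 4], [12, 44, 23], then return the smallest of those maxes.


Find max of each group:
  Group 1: [33, 18, 10, 16] -> max = 33
  Group 2: [7, 30, 19, 4] -> max = 30
  Group 3: [12, 44, 23] -> max = 44
Maxes: [33, 30, 44]
Minimum of maxes = 30
Final answer: 30


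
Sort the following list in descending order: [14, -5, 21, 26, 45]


Original list: [14, -5, 21, 26, 45]
Repeatedly take the largest remaining element:
  Remaining [14, -5, 21, 26, 45] -> largest is 45
  Remaining [14, -5, 21, 26] -> largest is 26
  Remaining [14, -5, 21] -> largest is 21
  Remaining [14, -5] -> largest is 14
  Remaining [-5] -> largest is -5
Collecting the picks in order gives the descending list.
Final answer: [45, 26, 21, 14, -5]


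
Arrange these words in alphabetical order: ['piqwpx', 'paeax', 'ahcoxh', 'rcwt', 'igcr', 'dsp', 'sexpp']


Compare strings character by character (the first differing letter decides):
  'ahcoxh' < 'dsp' since 'a' < 'd' at position 1
  'dsp' < 'igcr' since 'd' < 'i' at position 1
  'igcr' < 'paeax' since 'i' < 'p' at position 1
  'paeax' < 'piqwpx' since 'a' < 'i' at position 2
  'piqwpx' < 'rcwt' since 'p' < 'r' at position 1
  'rcwt' < 'sexpp' since 'r' < 's' at position 1
Chaining these comparisons gives the alphabetical order.
Final answer: ['ahcoxh', 'dsp', 'igcr', 'paeax', 'piqwpx', 'rcwt', 'sexpp']


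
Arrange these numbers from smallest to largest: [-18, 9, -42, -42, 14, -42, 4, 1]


Original list: [-18, 9, -42, -42, 14, -42, 4, 1]
Repeatedly take the smallest remaining element:
  Remaining [-18, 9, -42, -42, 14, -42, 4, 1] -> smallest is -42
  Remaining [-18, 9, -42, 14, -42, 4, 1] -> smallest is -42
  Remaining [-18, 9, 14, -42, 4, 1] -> smallest is -42
  Remaining [-18, 9, 14, 4, 1] -> smallest is -18
  Remaining [9, 14, 4, 1] -> smallest is 1
  Remaining [9, 14, 4] -> smallest is 4
  Remaining [9, 14] -> smallest is 9
  Remaining [14] -> smallest is 14
Collecting the picks in order gives the sorted list.
Final answer: [-42, -42, -42, -18, 1, 4, 9, 14]


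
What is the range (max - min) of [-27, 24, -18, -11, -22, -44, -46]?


Maximum value: 24
Minimum value: -46
Range = 24 - (-46) = 70
Final answer: 70


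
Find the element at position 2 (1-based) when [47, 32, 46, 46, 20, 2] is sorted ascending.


Sort ascending: [2, 20, 32, 46, 46, 47]
The 2nd element (1-indexed) is at index 1.
Value = 20
Final answer: 20


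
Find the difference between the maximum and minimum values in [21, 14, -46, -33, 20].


Maximum value: 21
Minimum value: -46
Range = 21 - (-46) = 67
Final answer: 67


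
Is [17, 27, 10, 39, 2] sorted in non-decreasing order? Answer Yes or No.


Check consecutive pairs:
  17 <= 27? True
  27 <= 10? False
  10 <= 39? True
  39 <= 2? False
2 consecutive pair(s) are out of order, so the list is not sorted.
Final answer: No


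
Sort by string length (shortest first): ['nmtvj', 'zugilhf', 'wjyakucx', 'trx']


Compute lengths:
  'nmtvj' has length 5
  'zugilhf' has length 7
  'wjyakucx' has length 8
  'trx' has length 3
Lengths in increasing order: 3 < 5 < 7 < 8
Listing the words in that order gives the answer.
Final answer: ['trx', 'nmtvj', 'zugilhf', 'wjyakucx']


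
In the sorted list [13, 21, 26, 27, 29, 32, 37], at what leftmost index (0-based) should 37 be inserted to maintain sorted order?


List is sorted: [13, 21, 26, 27, 29, 32, 37]
We need the leftmost position where 37 can be inserted, i.e. the first index whose element is >= 37 (or the end of the list if none is).
Binary search with low=0, high=7 (0-based indices):
  low=0, high=7, mid=3: a[3]=27 < 37, so low = 4
  low=4, high=7, mid=5: a[5]=32 < 37, so low = 6
  low=6, high=7, mid=6: a[6]=37 >= 37, so high = 6
Now low = high = 6, so the insertion index is 6.
Final answer: 6


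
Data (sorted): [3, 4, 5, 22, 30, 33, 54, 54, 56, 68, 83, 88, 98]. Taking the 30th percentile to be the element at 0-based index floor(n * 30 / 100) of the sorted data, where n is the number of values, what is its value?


The dataset has n = 13 elements.
Index = floor(13 * 30 / 100) = floor(390 / 100) = floor(3.9) = 3
Counting from index 0 in the sorted data, the element at index 3 is 22.
Final answer: 22


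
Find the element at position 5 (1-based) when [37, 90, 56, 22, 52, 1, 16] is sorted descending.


Sort descending: [90, 56, 52, 37, 22, 16, 1]
The 5th element (1-indexed) is at index 4.
Value = 22
Final answer: 22


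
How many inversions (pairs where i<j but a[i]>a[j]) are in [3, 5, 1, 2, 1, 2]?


For each element, count the later elements that are smaller than it:
  3 (index 0): smaller elements after it = [1, 2, 1, 2] -> 4
  5 (index 1): smaller elements after it = [1, 2, 1, 2] -> 4
  1 (index 2): smaller elements after it = [] -> 0
  2 (index 3): smaller elements after it = [1] -> 1
  1 (index 4): smaller elements after it = [] -> 0
Total inversions = 4 + 4 + 0 + 1 + 0 = 9
Final answer: 9


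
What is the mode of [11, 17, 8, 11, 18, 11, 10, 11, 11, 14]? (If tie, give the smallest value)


Count the frequency of each value:
  8 appears 1 time(s)
  10 appears 1 time(s)
  11 appears 5 time(s)
  14 appears 1 time(s)
  17 appears 1 time(s)
  18 appears 1 time(s)
Maximum frequency is 5.
Only 11 reaches that frequency, so it is the mode.
Final answer: 11


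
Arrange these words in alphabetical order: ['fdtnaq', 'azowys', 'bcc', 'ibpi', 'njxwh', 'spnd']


Compare strings character by character (the first differing letter decides):
  'azowys' < 'bcc' since 'a' < 'b' at position 1
  'bcc' < 'fdtnaq' since 'b' < 'f' at position 1
  'fdtnaq' < 'ibpi' since 'f' < 'i' at position 1
  'ibpi' < 'njxwh' since 'i' < 'n' at position 1
  'njxwh' < 'spnd' since 'n' < 's' at position 1
Chaining these comparisons gives the alphabetical order.
Final answer: ['azowys', 'bcc', 'fdtnaq', 'ibpi', 'njxwh', 'spnd']


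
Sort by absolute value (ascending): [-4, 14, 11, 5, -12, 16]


Compute absolute values:
  |-4| = 4
  |14| = 14
  |11| = 11
  |5| = 5
  |-12| = 12
  |16| = 16
Absolute values in increasing order: 4 < 5 < 11 < 12 < 14 < 16
Listing the original numbers in that order gives the answer.
Final answer: [-4, 5, 11, -12, 14, 16]


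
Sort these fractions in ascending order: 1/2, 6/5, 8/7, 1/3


Convert to decimal for comparison:
  1/2 = 0.5
  6/5 = 1.2
  8/7 = 1.1429
  1/3 = 0.3333
Decimals in increasing order: 0.3333 < 0.5 < 1.1429 < 1.2
Writing each back as its fraction gives the sorted order.
Final answer: 1/3, 1/2, 8/7, 6/5


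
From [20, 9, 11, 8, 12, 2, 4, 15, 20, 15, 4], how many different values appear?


List all unique values:
Distinct values: [2, 4, 8, 9, 11, 12, 15, 20]
Count = 8
Final answer: 8


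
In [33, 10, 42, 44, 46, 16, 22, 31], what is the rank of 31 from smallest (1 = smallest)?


Sort ascending: [10, 16, 22, 31, 33, 42, 44, 46]
Find 31 in the sorted list.
31 is at position 4 (1-indexed).
Final answer: 4


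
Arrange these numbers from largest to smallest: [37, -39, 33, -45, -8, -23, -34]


Original list: [37, -39, 33, -45, -8, -23, -34]
Repeatedly take the largest remaining element:
  Remaining [37, -39, 33, -45, -8, -23, -34] -> largest is 37
  Remaining [-39, 33, -45, -8, -23, -34] -> largest is 33
  Remaining [-39, -45, -8, -23, -34] -> largest is -8
  Remaining [-39, -45, -23, -34] -> largest is -23
  Remaining [-39, -45, -34] -> largest is -34
  Remaining [-39, -45] -> largest is -39
  Remaining [-45] -> largest is -45
Collecting the picks in order gives the descending list.
Final answer: [37, 33, -8, -23, -34, -39, -45]


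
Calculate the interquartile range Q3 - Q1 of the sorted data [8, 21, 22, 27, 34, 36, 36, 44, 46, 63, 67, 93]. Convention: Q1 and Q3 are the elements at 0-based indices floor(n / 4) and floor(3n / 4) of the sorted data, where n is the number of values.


The data has n = 12 elements.
Q1 index = floor(12 / 4) = floor(3) = 3; Q3 index = floor(3 * 12 / 4) = floor(9) = 9
Q1 = element at index 3 = 27
Q3 = element at index 9 = 63
IQR = 63 - 27 = 36
Final answer: 36
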